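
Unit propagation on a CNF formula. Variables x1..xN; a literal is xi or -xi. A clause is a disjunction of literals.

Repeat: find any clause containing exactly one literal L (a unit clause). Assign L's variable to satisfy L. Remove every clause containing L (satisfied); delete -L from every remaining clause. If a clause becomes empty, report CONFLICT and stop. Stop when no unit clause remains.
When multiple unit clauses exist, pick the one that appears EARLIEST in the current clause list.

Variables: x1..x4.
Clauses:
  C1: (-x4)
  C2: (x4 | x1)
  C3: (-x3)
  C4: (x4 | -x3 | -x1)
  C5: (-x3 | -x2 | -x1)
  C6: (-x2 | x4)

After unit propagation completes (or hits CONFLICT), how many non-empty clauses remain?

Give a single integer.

Answer: 0

Derivation:
unit clause [-4] forces x4=F; simplify:
  drop 4 from [4, 1] -> [1]
  drop 4 from [4, -3, -1] -> [-3, -1]
  drop 4 from [-2, 4] -> [-2]
  satisfied 1 clause(s); 5 remain; assigned so far: [4]
unit clause [1] forces x1=T; simplify:
  drop -1 from [-3, -1] -> [-3]
  drop -1 from [-3, -2, -1] -> [-3, -2]
  satisfied 1 clause(s); 4 remain; assigned so far: [1, 4]
unit clause [-3] forces x3=F; simplify:
  satisfied 3 clause(s); 1 remain; assigned so far: [1, 3, 4]
unit clause [-2] forces x2=F; simplify:
  satisfied 1 clause(s); 0 remain; assigned so far: [1, 2, 3, 4]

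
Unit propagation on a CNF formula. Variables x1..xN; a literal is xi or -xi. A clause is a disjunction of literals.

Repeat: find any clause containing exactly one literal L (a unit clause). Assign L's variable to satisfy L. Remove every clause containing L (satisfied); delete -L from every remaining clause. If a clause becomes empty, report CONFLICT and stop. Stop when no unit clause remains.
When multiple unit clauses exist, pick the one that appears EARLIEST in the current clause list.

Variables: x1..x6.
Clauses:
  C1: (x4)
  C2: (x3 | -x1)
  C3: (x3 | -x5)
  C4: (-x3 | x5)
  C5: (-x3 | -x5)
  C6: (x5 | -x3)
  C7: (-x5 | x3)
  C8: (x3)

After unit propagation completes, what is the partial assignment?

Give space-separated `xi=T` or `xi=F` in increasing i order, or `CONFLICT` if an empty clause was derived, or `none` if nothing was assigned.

Answer: CONFLICT

Derivation:
unit clause [4] forces x4=T; simplify:
  satisfied 1 clause(s); 7 remain; assigned so far: [4]
unit clause [3] forces x3=T; simplify:
  drop -3 from [-3, 5] -> [5]
  drop -3 from [-3, -5] -> [-5]
  drop -3 from [5, -3] -> [5]
  satisfied 4 clause(s); 3 remain; assigned so far: [3, 4]
unit clause [5] forces x5=T; simplify:
  drop -5 from [-5] -> [] (empty!)
  satisfied 2 clause(s); 1 remain; assigned so far: [3, 4, 5]
CONFLICT (empty clause)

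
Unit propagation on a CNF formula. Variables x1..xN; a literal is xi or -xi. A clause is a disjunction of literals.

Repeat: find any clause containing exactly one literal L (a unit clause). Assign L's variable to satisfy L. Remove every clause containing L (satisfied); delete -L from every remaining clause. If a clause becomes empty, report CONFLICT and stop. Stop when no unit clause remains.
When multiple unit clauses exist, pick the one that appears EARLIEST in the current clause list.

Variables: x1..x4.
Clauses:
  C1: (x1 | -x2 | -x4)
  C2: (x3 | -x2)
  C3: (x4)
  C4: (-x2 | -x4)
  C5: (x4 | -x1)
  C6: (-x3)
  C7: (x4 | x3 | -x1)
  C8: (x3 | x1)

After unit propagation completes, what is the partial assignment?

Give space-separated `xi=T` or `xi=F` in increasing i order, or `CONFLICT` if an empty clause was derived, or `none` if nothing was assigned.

unit clause [4] forces x4=T; simplify:
  drop -4 from [1, -2, -4] -> [1, -2]
  drop -4 from [-2, -4] -> [-2]
  satisfied 3 clause(s); 5 remain; assigned so far: [4]
unit clause [-2] forces x2=F; simplify:
  satisfied 3 clause(s); 2 remain; assigned so far: [2, 4]
unit clause [-3] forces x3=F; simplify:
  drop 3 from [3, 1] -> [1]
  satisfied 1 clause(s); 1 remain; assigned so far: [2, 3, 4]
unit clause [1] forces x1=T; simplify:
  satisfied 1 clause(s); 0 remain; assigned so far: [1, 2, 3, 4]

Answer: x1=T x2=F x3=F x4=T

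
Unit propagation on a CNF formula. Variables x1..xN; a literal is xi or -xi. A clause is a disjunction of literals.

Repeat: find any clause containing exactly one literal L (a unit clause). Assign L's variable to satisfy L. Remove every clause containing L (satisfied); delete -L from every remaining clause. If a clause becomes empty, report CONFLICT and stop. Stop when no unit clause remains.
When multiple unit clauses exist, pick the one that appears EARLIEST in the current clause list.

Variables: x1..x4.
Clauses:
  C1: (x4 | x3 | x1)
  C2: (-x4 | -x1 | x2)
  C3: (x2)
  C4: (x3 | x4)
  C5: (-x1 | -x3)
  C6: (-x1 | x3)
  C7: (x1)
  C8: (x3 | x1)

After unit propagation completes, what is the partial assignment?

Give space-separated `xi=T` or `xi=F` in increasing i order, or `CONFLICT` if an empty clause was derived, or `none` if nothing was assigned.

Answer: CONFLICT

Derivation:
unit clause [2] forces x2=T; simplify:
  satisfied 2 clause(s); 6 remain; assigned so far: [2]
unit clause [1] forces x1=T; simplify:
  drop -1 from [-1, -3] -> [-3]
  drop -1 from [-1, 3] -> [3]
  satisfied 3 clause(s); 3 remain; assigned so far: [1, 2]
unit clause [-3] forces x3=F; simplify:
  drop 3 from [3, 4] -> [4]
  drop 3 from [3] -> [] (empty!)
  satisfied 1 clause(s); 2 remain; assigned so far: [1, 2, 3]
CONFLICT (empty clause)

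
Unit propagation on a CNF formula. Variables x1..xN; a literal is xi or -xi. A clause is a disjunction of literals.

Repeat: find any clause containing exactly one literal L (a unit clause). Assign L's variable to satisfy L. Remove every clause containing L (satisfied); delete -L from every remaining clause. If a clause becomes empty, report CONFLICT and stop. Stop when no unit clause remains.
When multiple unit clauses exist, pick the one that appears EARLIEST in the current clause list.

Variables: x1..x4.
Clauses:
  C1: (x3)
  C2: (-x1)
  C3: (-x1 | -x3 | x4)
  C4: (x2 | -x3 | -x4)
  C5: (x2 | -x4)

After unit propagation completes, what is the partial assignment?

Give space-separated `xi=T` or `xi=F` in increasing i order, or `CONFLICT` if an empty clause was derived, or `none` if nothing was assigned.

unit clause [3] forces x3=T; simplify:
  drop -3 from [-1, -3, 4] -> [-1, 4]
  drop -3 from [2, -3, -4] -> [2, -4]
  satisfied 1 clause(s); 4 remain; assigned so far: [3]
unit clause [-1] forces x1=F; simplify:
  satisfied 2 clause(s); 2 remain; assigned so far: [1, 3]

Answer: x1=F x3=T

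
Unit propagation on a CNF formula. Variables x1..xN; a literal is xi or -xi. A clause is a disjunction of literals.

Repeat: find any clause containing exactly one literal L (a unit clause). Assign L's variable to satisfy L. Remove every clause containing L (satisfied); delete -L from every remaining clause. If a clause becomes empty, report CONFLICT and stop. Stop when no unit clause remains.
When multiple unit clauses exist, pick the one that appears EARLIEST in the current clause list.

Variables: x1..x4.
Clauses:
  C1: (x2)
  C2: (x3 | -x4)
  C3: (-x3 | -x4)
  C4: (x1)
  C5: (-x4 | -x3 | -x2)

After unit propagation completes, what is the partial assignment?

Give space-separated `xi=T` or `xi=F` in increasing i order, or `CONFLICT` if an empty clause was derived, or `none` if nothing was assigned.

Answer: x1=T x2=T

Derivation:
unit clause [2] forces x2=T; simplify:
  drop -2 from [-4, -3, -2] -> [-4, -3]
  satisfied 1 clause(s); 4 remain; assigned so far: [2]
unit clause [1] forces x1=T; simplify:
  satisfied 1 clause(s); 3 remain; assigned so far: [1, 2]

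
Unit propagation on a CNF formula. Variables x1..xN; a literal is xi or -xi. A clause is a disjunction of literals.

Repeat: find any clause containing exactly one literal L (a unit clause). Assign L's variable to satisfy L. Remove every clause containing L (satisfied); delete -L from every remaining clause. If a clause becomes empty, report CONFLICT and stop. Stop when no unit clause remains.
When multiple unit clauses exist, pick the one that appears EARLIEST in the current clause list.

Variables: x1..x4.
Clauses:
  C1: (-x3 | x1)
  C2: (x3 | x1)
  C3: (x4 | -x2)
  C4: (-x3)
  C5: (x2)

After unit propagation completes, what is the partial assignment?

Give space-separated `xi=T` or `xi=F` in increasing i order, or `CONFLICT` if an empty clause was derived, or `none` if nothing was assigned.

Answer: x1=T x2=T x3=F x4=T

Derivation:
unit clause [-3] forces x3=F; simplify:
  drop 3 from [3, 1] -> [1]
  satisfied 2 clause(s); 3 remain; assigned so far: [3]
unit clause [1] forces x1=T; simplify:
  satisfied 1 clause(s); 2 remain; assigned so far: [1, 3]
unit clause [2] forces x2=T; simplify:
  drop -2 from [4, -2] -> [4]
  satisfied 1 clause(s); 1 remain; assigned so far: [1, 2, 3]
unit clause [4] forces x4=T; simplify:
  satisfied 1 clause(s); 0 remain; assigned so far: [1, 2, 3, 4]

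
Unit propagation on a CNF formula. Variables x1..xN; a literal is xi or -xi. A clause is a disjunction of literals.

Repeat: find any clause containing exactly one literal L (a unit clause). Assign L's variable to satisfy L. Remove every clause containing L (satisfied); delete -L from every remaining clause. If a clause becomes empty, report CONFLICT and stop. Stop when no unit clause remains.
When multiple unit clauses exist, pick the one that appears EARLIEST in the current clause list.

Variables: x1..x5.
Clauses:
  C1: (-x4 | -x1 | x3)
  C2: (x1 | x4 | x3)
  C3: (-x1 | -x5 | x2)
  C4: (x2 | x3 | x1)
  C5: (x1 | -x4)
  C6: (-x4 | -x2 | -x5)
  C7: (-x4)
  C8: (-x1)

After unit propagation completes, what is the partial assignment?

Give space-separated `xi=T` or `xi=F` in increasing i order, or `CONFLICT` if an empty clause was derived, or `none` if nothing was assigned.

unit clause [-4] forces x4=F; simplify:
  drop 4 from [1, 4, 3] -> [1, 3]
  satisfied 4 clause(s); 4 remain; assigned so far: [4]
unit clause [-1] forces x1=F; simplify:
  drop 1 from [1, 3] -> [3]
  drop 1 from [2, 3, 1] -> [2, 3]
  satisfied 2 clause(s); 2 remain; assigned so far: [1, 4]
unit clause [3] forces x3=T; simplify:
  satisfied 2 clause(s); 0 remain; assigned so far: [1, 3, 4]

Answer: x1=F x3=T x4=F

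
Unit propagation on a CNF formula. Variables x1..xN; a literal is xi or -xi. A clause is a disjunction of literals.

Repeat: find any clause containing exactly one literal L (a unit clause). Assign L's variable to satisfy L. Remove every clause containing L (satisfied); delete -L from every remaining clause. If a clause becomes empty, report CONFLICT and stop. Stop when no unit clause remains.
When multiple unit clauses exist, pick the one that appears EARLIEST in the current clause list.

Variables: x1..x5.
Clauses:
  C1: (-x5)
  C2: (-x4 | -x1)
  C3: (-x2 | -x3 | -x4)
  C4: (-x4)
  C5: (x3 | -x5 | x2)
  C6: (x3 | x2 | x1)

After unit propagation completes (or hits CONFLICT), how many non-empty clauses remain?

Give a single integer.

unit clause [-5] forces x5=F; simplify:
  satisfied 2 clause(s); 4 remain; assigned so far: [5]
unit clause [-4] forces x4=F; simplify:
  satisfied 3 clause(s); 1 remain; assigned so far: [4, 5]

Answer: 1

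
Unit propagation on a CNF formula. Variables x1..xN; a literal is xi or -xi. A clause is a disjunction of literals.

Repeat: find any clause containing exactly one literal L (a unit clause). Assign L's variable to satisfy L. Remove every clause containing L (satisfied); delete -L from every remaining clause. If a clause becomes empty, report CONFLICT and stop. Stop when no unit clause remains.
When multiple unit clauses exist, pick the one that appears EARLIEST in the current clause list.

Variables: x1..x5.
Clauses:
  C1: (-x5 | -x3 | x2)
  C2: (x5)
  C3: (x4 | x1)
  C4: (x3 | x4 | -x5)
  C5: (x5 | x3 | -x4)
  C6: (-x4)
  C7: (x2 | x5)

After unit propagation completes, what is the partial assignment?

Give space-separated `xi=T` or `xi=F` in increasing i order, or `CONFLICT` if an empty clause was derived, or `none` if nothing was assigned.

Answer: x1=T x2=T x3=T x4=F x5=T

Derivation:
unit clause [5] forces x5=T; simplify:
  drop -5 from [-5, -3, 2] -> [-3, 2]
  drop -5 from [3, 4, -5] -> [3, 4]
  satisfied 3 clause(s); 4 remain; assigned so far: [5]
unit clause [-4] forces x4=F; simplify:
  drop 4 from [4, 1] -> [1]
  drop 4 from [3, 4] -> [3]
  satisfied 1 clause(s); 3 remain; assigned so far: [4, 5]
unit clause [1] forces x1=T; simplify:
  satisfied 1 clause(s); 2 remain; assigned so far: [1, 4, 5]
unit clause [3] forces x3=T; simplify:
  drop -3 from [-3, 2] -> [2]
  satisfied 1 clause(s); 1 remain; assigned so far: [1, 3, 4, 5]
unit clause [2] forces x2=T; simplify:
  satisfied 1 clause(s); 0 remain; assigned so far: [1, 2, 3, 4, 5]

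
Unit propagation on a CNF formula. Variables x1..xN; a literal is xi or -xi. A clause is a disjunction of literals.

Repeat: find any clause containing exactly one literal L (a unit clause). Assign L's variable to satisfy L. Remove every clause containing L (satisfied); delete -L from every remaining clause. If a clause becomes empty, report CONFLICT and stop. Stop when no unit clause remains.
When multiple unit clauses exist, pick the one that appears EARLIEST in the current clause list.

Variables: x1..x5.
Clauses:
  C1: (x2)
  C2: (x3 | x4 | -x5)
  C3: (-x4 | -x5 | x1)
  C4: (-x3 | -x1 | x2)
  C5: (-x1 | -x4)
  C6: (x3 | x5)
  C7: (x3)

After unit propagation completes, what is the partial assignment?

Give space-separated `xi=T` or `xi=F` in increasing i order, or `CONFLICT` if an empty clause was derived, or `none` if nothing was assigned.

Answer: x2=T x3=T

Derivation:
unit clause [2] forces x2=T; simplify:
  satisfied 2 clause(s); 5 remain; assigned so far: [2]
unit clause [3] forces x3=T; simplify:
  satisfied 3 clause(s); 2 remain; assigned so far: [2, 3]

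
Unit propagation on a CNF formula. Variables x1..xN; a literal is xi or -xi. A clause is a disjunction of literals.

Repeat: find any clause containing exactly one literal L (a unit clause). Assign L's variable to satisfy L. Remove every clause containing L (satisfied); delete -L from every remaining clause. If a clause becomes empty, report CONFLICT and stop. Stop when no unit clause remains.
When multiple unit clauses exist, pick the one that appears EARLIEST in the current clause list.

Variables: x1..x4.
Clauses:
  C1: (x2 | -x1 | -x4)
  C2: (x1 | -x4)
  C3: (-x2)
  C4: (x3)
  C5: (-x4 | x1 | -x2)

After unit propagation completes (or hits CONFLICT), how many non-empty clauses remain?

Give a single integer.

Answer: 2

Derivation:
unit clause [-2] forces x2=F; simplify:
  drop 2 from [2, -1, -4] -> [-1, -4]
  satisfied 2 clause(s); 3 remain; assigned so far: [2]
unit clause [3] forces x3=T; simplify:
  satisfied 1 clause(s); 2 remain; assigned so far: [2, 3]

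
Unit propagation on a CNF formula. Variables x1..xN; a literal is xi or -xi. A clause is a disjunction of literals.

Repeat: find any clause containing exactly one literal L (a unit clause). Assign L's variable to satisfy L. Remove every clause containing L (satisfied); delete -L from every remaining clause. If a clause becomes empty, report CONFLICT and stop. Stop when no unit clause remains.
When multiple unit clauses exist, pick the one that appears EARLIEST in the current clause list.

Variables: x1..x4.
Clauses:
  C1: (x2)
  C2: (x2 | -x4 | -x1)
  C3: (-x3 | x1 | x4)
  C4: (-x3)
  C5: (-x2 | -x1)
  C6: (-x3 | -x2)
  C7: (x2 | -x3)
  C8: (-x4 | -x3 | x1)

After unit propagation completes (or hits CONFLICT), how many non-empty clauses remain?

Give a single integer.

Answer: 0

Derivation:
unit clause [2] forces x2=T; simplify:
  drop -2 from [-2, -1] -> [-1]
  drop -2 from [-3, -2] -> [-3]
  satisfied 3 clause(s); 5 remain; assigned so far: [2]
unit clause [-3] forces x3=F; simplify:
  satisfied 4 clause(s); 1 remain; assigned so far: [2, 3]
unit clause [-1] forces x1=F; simplify:
  satisfied 1 clause(s); 0 remain; assigned so far: [1, 2, 3]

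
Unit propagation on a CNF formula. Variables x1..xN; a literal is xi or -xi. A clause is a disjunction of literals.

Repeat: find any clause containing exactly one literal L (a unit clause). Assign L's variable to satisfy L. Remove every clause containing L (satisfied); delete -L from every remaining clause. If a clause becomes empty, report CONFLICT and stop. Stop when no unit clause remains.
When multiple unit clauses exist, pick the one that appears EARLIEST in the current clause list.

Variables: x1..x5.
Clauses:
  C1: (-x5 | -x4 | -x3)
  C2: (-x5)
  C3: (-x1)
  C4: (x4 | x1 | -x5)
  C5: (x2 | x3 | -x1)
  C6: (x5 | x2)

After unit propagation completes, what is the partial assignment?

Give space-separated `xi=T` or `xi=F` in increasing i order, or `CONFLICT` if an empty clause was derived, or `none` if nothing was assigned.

Answer: x1=F x2=T x5=F

Derivation:
unit clause [-5] forces x5=F; simplify:
  drop 5 from [5, 2] -> [2]
  satisfied 3 clause(s); 3 remain; assigned so far: [5]
unit clause [-1] forces x1=F; simplify:
  satisfied 2 clause(s); 1 remain; assigned so far: [1, 5]
unit clause [2] forces x2=T; simplify:
  satisfied 1 clause(s); 0 remain; assigned so far: [1, 2, 5]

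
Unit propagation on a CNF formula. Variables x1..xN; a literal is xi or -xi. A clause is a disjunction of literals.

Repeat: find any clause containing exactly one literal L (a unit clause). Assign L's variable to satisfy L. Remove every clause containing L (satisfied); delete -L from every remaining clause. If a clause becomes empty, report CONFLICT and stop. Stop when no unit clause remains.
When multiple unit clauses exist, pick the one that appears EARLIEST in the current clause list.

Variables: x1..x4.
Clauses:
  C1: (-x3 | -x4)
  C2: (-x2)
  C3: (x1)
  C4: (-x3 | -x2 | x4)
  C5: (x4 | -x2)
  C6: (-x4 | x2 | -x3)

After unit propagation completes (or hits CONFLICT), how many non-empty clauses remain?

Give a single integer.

Answer: 2

Derivation:
unit clause [-2] forces x2=F; simplify:
  drop 2 from [-4, 2, -3] -> [-4, -3]
  satisfied 3 clause(s); 3 remain; assigned so far: [2]
unit clause [1] forces x1=T; simplify:
  satisfied 1 clause(s); 2 remain; assigned so far: [1, 2]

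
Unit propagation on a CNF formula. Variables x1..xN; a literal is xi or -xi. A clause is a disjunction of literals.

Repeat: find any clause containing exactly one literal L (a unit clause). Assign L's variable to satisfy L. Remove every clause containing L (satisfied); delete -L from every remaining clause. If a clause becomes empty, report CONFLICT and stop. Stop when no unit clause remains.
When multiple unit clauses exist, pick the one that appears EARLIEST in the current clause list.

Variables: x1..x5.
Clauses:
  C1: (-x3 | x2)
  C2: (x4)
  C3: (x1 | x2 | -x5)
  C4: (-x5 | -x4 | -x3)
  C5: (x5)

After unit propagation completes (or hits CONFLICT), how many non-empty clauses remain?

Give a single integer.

unit clause [4] forces x4=T; simplify:
  drop -4 from [-5, -4, -3] -> [-5, -3]
  satisfied 1 clause(s); 4 remain; assigned so far: [4]
unit clause [5] forces x5=T; simplify:
  drop -5 from [1, 2, -5] -> [1, 2]
  drop -5 from [-5, -3] -> [-3]
  satisfied 1 clause(s); 3 remain; assigned so far: [4, 5]
unit clause [-3] forces x3=F; simplify:
  satisfied 2 clause(s); 1 remain; assigned so far: [3, 4, 5]

Answer: 1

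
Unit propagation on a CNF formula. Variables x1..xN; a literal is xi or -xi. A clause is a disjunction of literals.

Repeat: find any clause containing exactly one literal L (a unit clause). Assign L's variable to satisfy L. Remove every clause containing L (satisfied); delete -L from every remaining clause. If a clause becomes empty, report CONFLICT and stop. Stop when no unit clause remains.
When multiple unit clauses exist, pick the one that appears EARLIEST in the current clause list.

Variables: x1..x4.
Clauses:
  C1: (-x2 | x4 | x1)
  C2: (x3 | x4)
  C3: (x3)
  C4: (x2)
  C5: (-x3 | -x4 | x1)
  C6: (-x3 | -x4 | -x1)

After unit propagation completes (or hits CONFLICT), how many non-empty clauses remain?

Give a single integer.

Answer: 3

Derivation:
unit clause [3] forces x3=T; simplify:
  drop -3 from [-3, -4, 1] -> [-4, 1]
  drop -3 from [-3, -4, -1] -> [-4, -1]
  satisfied 2 clause(s); 4 remain; assigned so far: [3]
unit clause [2] forces x2=T; simplify:
  drop -2 from [-2, 4, 1] -> [4, 1]
  satisfied 1 clause(s); 3 remain; assigned so far: [2, 3]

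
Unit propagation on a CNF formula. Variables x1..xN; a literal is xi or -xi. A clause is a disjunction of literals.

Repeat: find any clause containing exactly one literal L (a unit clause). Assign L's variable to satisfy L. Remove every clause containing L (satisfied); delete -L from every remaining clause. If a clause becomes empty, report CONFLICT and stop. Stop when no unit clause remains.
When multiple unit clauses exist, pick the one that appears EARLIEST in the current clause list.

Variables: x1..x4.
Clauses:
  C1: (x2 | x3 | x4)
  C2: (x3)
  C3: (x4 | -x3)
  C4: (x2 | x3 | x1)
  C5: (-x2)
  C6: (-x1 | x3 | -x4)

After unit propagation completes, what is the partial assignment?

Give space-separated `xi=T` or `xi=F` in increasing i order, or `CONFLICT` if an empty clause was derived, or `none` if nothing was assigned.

unit clause [3] forces x3=T; simplify:
  drop -3 from [4, -3] -> [4]
  satisfied 4 clause(s); 2 remain; assigned so far: [3]
unit clause [4] forces x4=T; simplify:
  satisfied 1 clause(s); 1 remain; assigned so far: [3, 4]
unit clause [-2] forces x2=F; simplify:
  satisfied 1 clause(s); 0 remain; assigned so far: [2, 3, 4]

Answer: x2=F x3=T x4=T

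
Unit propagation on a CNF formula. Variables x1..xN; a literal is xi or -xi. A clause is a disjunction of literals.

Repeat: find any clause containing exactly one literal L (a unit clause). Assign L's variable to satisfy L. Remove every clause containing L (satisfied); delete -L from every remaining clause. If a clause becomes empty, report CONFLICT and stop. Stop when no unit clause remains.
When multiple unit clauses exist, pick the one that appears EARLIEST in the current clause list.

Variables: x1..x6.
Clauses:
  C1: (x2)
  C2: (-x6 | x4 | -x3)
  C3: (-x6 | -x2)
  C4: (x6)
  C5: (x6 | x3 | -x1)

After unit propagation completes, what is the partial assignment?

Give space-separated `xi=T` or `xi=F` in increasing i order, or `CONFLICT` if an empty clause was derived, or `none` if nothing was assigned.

unit clause [2] forces x2=T; simplify:
  drop -2 from [-6, -2] -> [-6]
  satisfied 1 clause(s); 4 remain; assigned so far: [2]
unit clause [-6] forces x6=F; simplify:
  drop 6 from [6] -> [] (empty!)
  drop 6 from [6, 3, -1] -> [3, -1]
  satisfied 2 clause(s); 2 remain; assigned so far: [2, 6]
CONFLICT (empty clause)

Answer: CONFLICT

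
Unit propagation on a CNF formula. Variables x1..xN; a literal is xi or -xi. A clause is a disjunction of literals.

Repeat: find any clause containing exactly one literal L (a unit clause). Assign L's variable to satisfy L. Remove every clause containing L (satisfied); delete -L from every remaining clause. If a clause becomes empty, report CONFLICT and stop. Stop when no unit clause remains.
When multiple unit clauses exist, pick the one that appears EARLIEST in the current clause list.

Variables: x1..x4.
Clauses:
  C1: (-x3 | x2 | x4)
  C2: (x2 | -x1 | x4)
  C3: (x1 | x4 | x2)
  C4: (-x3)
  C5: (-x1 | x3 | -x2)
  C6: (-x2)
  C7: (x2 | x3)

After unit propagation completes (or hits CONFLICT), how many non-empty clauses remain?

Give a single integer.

unit clause [-3] forces x3=F; simplify:
  drop 3 from [-1, 3, -2] -> [-1, -2]
  drop 3 from [2, 3] -> [2]
  satisfied 2 clause(s); 5 remain; assigned so far: [3]
unit clause [-2] forces x2=F; simplify:
  drop 2 from [2, -1, 4] -> [-1, 4]
  drop 2 from [1, 4, 2] -> [1, 4]
  drop 2 from [2] -> [] (empty!)
  satisfied 2 clause(s); 3 remain; assigned so far: [2, 3]
CONFLICT (empty clause)

Answer: 2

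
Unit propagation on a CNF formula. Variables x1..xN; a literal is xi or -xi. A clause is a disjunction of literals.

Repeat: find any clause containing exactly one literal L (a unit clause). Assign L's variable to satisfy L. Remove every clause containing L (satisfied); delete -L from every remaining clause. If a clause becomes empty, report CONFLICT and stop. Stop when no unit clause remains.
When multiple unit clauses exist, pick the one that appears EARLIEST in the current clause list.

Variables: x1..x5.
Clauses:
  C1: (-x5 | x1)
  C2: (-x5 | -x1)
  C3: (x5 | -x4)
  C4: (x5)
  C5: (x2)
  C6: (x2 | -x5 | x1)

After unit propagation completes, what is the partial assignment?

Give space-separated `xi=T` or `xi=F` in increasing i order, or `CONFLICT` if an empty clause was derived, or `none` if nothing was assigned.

unit clause [5] forces x5=T; simplify:
  drop -5 from [-5, 1] -> [1]
  drop -5 from [-5, -1] -> [-1]
  drop -5 from [2, -5, 1] -> [2, 1]
  satisfied 2 clause(s); 4 remain; assigned so far: [5]
unit clause [1] forces x1=T; simplify:
  drop -1 from [-1] -> [] (empty!)
  satisfied 2 clause(s); 2 remain; assigned so far: [1, 5]
CONFLICT (empty clause)

Answer: CONFLICT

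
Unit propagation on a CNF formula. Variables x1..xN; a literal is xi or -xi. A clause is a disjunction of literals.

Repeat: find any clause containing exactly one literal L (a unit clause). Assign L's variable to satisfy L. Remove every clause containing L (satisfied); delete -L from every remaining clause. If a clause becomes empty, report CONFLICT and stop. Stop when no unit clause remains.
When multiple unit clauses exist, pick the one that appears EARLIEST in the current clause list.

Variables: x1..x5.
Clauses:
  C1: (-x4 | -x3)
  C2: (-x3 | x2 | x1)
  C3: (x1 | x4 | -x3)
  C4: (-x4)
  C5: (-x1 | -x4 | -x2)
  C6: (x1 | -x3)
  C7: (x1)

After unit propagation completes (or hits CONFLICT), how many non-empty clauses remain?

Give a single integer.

Answer: 0

Derivation:
unit clause [-4] forces x4=F; simplify:
  drop 4 from [1, 4, -3] -> [1, -3]
  satisfied 3 clause(s); 4 remain; assigned so far: [4]
unit clause [1] forces x1=T; simplify:
  satisfied 4 clause(s); 0 remain; assigned so far: [1, 4]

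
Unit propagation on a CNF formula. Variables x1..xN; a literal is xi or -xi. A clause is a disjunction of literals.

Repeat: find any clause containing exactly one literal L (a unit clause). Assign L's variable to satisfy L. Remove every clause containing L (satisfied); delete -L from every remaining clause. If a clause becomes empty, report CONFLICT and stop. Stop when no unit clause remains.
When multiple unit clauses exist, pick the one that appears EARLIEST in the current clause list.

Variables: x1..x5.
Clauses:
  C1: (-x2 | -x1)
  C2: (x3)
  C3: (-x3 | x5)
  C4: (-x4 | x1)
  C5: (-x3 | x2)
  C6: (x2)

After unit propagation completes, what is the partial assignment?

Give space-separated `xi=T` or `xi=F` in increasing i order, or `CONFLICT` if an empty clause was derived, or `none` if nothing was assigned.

unit clause [3] forces x3=T; simplify:
  drop -3 from [-3, 5] -> [5]
  drop -3 from [-3, 2] -> [2]
  satisfied 1 clause(s); 5 remain; assigned so far: [3]
unit clause [5] forces x5=T; simplify:
  satisfied 1 clause(s); 4 remain; assigned so far: [3, 5]
unit clause [2] forces x2=T; simplify:
  drop -2 from [-2, -1] -> [-1]
  satisfied 2 clause(s); 2 remain; assigned so far: [2, 3, 5]
unit clause [-1] forces x1=F; simplify:
  drop 1 from [-4, 1] -> [-4]
  satisfied 1 clause(s); 1 remain; assigned so far: [1, 2, 3, 5]
unit clause [-4] forces x4=F; simplify:
  satisfied 1 clause(s); 0 remain; assigned so far: [1, 2, 3, 4, 5]

Answer: x1=F x2=T x3=T x4=F x5=T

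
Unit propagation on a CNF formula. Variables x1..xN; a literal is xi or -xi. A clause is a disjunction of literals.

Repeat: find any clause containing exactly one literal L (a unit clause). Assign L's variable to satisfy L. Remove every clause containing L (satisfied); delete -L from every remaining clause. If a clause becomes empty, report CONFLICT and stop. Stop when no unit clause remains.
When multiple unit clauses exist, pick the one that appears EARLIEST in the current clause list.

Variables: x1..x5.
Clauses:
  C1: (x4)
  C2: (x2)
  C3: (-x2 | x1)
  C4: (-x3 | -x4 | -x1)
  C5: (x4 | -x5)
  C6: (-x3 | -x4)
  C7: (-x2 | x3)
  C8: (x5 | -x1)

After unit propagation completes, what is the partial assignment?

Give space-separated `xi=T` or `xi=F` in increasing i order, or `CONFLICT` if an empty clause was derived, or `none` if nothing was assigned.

Answer: CONFLICT

Derivation:
unit clause [4] forces x4=T; simplify:
  drop -4 from [-3, -4, -1] -> [-3, -1]
  drop -4 from [-3, -4] -> [-3]
  satisfied 2 clause(s); 6 remain; assigned so far: [4]
unit clause [2] forces x2=T; simplify:
  drop -2 from [-2, 1] -> [1]
  drop -2 from [-2, 3] -> [3]
  satisfied 1 clause(s); 5 remain; assigned so far: [2, 4]
unit clause [1] forces x1=T; simplify:
  drop -1 from [-3, -1] -> [-3]
  drop -1 from [5, -1] -> [5]
  satisfied 1 clause(s); 4 remain; assigned so far: [1, 2, 4]
unit clause [-3] forces x3=F; simplify:
  drop 3 from [3] -> [] (empty!)
  satisfied 2 clause(s); 2 remain; assigned so far: [1, 2, 3, 4]
CONFLICT (empty clause)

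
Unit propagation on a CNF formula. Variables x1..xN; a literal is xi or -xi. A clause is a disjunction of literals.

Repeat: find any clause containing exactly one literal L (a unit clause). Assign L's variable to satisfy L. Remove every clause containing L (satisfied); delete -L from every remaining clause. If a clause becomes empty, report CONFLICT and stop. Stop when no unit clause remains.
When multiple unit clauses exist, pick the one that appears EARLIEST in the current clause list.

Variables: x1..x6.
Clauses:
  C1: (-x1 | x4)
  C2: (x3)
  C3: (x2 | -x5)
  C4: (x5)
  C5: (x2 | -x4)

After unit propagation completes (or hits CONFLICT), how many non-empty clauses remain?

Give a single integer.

Answer: 1

Derivation:
unit clause [3] forces x3=T; simplify:
  satisfied 1 clause(s); 4 remain; assigned so far: [3]
unit clause [5] forces x5=T; simplify:
  drop -5 from [2, -5] -> [2]
  satisfied 1 clause(s); 3 remain; assigned so far: [3, 5]
unit clause [2] forces x2=T; simplify:
  satisfied 2 clause(s); 1 remain; assigned so far: [2, 3, 5]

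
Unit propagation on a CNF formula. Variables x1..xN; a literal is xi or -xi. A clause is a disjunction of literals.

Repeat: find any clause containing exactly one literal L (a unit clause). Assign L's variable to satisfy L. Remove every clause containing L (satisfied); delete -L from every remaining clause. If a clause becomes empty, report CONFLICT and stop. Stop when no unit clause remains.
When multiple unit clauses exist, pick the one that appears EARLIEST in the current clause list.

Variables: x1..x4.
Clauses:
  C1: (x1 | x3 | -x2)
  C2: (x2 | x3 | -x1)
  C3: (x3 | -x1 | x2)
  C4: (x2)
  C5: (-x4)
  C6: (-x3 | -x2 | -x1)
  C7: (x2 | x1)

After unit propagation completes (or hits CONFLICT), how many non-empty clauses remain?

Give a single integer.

Answer: 2

Derivation:
unit clause [2] forces x2=T; simplify:
  drop -2 from [1, 3, -2] -> [1, 3]
  drop -2 from [-3, -2, -1] -> [-3, -1]
  satisfied 4 clause(s); 3 remain; assigned so far: [2]
unit clause [-4] forces x4=F; simplify:
  satisfied 1 clause(s); 2 remain; assigned so far: [2, 4]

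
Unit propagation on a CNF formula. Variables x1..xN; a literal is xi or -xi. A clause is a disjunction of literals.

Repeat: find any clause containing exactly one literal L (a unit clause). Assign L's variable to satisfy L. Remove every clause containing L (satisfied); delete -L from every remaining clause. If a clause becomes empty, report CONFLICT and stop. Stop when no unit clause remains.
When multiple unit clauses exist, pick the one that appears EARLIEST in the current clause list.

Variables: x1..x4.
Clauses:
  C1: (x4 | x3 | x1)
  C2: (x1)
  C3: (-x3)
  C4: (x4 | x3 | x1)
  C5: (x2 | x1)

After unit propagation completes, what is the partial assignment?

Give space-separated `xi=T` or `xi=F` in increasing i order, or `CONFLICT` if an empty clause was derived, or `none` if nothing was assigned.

Answer: x1=T x3=F

Derivation:
unit clause [1] forces x1=T; simplify:
  satisfied 4 clause(s); 1 remain; assigned so far: [1]
unit clause [-3] forces x3=F; simplify:
  satisfied 1 clause(s); 0 remain; assigned so far: [1, 3]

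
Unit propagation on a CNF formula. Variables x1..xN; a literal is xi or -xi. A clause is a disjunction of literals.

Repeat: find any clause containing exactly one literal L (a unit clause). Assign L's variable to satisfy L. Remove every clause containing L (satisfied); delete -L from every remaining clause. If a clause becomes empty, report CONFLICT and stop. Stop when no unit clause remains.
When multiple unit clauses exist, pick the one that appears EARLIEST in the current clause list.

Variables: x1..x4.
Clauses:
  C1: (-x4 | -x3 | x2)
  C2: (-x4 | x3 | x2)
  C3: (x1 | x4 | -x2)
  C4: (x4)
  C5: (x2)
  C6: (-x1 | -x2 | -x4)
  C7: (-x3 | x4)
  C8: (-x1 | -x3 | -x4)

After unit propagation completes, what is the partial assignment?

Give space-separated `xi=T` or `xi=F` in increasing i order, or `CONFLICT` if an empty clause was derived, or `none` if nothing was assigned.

unit clause [4] forces x4=T; simplify:
  drop -4 from [-4, -3, 2] -> [-3, 2]
  drop -4 from [-4, 3, 2] -> [3, 2]
  drop -4 from [-1, -2, -4] -> [-1, -2]
  drop -4 from [-1, -3, -4] -> [-1, -3]
  satisfied 3 clause(s); 5 remain; assigned so far: [4]
unit clause [2] forces x2=T; simplify:
  drop -2 from [-1, -2] -> [-1]
  satisfied 3 clause(s); 2 remain; assigned so far: [2, 4]
unit clause [-1] forces x1=F; simplify:
  satisfied 2 clause(s); 0 remain; assigned so far: [1, 2, 4]

Answer: x1=F x2=T x4=T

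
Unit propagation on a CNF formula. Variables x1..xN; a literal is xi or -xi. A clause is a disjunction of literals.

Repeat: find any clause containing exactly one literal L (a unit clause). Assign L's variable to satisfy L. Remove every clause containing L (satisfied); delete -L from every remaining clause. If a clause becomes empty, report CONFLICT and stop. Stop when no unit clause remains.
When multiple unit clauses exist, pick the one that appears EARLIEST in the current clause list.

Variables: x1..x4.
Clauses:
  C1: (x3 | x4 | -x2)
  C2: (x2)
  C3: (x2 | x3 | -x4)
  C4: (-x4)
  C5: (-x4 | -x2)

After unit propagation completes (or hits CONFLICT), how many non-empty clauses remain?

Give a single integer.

Answer: 0

Derivation:
unit clause [2] forces x2=T; simplify:
  drop -2 from [3, 4, -2] -> [3, 4]
  drop -2 from [-4, -2] -> [-4]
  satisfied 2 clause(s); 3 remain; assigned so far: [2]
unit clause [-4] forces x4=F; simplify:
  drop 4 from [3, 4] -> [3]
  satisfied 2 clause(s); 1 remain; assigned so far: [2, 4]
unit clause [3] forces x3=T; simplify:
  satisfied 1 clause(s); 0 remain; assigned so far: [2, 3, 4]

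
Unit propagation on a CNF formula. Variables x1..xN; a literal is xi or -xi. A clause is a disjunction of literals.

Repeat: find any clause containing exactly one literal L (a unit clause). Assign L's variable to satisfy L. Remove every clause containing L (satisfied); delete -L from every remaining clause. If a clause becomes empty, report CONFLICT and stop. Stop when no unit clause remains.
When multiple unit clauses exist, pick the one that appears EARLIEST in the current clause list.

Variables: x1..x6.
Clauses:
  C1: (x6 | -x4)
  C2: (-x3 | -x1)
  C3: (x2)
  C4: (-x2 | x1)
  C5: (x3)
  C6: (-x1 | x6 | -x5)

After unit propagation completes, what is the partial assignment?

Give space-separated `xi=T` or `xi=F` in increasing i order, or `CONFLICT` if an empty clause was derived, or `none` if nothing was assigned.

unit clause [2] forces x2=T; simplify:
  drop -2 from [-2, 1] -> [1]
  satisfied 1 clause(s); 5 remain; assigned so far: [2]
unit clause [1] forces x1=T; simplify:
  drop -1 from [-3, -1] -> [-3]
  drop -1 from [-1, 6, -5] -> [6, -5]
  satisfied 1 clause(s); 4 remain; assigned so far: [1, 2]
unit clause [-3] forces x3=F; simplify:
  drop 3 from [3] -> [] (empty!)
  satisfied 1 clause(s); 3 remain; assigned so far: [1, 2, 3]
CONFLICT (empty clause)

Answer: CONFLICT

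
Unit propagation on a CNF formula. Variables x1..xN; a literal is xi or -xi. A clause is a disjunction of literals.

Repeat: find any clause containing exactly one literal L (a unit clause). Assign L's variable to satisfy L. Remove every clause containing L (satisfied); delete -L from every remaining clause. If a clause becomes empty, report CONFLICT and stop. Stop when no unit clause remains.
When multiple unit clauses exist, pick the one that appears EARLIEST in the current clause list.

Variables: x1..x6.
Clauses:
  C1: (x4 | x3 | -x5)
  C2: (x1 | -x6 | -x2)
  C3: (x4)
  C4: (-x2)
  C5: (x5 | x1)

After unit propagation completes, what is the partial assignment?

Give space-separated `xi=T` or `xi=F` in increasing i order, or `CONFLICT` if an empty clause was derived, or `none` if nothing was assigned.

Answer: x2=F x4=T

Derivation:
unit clause [4] forces x4=T; simplify:
  satisfied 2 clause(s); 3 remain; assigned so far: [4]
unit clause [-2] forces x2=F; simplify:
  satisfied 2 clause(s); 1 remain; assigned so far: [2, 4]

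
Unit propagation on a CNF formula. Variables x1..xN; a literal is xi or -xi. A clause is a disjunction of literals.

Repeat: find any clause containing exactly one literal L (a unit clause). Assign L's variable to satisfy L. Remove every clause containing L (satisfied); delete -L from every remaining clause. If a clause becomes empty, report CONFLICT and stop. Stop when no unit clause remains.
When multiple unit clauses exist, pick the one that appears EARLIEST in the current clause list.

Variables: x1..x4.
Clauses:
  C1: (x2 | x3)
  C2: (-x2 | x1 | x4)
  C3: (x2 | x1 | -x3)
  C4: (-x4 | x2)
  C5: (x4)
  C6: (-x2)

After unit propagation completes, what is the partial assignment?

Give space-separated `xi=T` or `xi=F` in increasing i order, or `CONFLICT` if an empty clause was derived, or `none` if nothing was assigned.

Answer: CONFLICT

Derivation:
unit clause [4] forces x4=T; simplify:
  drop -4 from [-4, 2] -> [2]
  satisfied 2 clause(s); 4 remain; assigned so far: [4]
unit clause [2] forces x2=T; simplify:
  drop -2 from [-2] -> [] (empty!)
  satisfied 3 clause(s); 1 remain; assigned so far: [2, 4]
CONFLICT (empty clause)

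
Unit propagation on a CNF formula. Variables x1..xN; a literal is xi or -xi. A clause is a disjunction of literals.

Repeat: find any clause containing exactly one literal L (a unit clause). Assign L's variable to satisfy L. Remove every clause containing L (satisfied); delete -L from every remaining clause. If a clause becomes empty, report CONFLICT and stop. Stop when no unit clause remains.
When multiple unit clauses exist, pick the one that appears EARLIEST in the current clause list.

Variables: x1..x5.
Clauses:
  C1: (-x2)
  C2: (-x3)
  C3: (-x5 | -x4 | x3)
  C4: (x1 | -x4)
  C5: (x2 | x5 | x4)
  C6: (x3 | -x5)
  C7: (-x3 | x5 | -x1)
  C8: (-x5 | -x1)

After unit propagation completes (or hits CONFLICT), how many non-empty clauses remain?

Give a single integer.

unit clause [-2] forces x2=F; simplify:
  drop 2 from [2, 5, 4] -> [5, 4]
  satisfied 1 clause(s); 7 remain; assigned so far: [2]
unit clause [-3] forces x3=F; simplify:
  drop 3 from [-5, -4, 3] -> [-5, -4]
  drop 3 from [3, -5] -> [-5]
  satisfied 2 clause(s); 5 remain; assigned so far: [2, 3]
unit clause [-5] forces x5=F; simplify:
  drop 5 from [5, 4] -> [4]
  satisfied 3 clause(s); 2 remain; assigned so far: [2, 3, 5]
unit clause [4] forces x4=T; simplify:
  drop -4 from [1, -4] -> [1]
  satisfied 1 clause(s); 1 remain; assigned so far: [2, 3, 4, 5]
unit clause [1] forces x1=T; simplify:
  satisfied 1 clause(s); 0 remain; assigned so far: [1, 2, 3, 4, 5]

Answer: 0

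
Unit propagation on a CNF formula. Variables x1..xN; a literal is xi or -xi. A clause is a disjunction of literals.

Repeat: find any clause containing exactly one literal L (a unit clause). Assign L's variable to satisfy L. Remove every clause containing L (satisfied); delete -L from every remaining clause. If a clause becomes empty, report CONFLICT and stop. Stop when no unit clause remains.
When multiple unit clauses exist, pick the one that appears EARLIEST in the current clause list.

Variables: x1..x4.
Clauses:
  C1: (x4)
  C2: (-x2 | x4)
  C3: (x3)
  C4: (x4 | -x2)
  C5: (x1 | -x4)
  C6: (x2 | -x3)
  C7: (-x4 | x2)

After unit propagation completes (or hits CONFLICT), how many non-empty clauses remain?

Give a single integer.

unit clause [4] forces x4=T; simplify:
  drop -4 from [1, -4] -> [1]
  drop -4 from [-4, 2] -> [2]
  satisfied 3 clause(s); 4 remain; assigned so far: [4]
unit clause [3] forces x3=T; simplify:
  drop -3 from [2, -3] -> [2]
  satisfied 1 clause(s); 3 remain; assigned so far: [3, 4]
unit clause [1] forces x1=T; simplify:
  satisfied 1 clause(s); 2 remain; assigned so far: [1, 3, 4]
unit clause [2] forces x2=T; simplify:
  satisfied 2 clause(s); 0 remain; assigned so far: [1, 2, 3, 4]

Answer: 0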